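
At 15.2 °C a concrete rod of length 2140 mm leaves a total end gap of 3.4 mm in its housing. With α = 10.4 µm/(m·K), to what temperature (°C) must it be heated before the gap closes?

168 °C

α·L₀·ΔT = 3.4 mm ⇒ ΔT = 3.4 / (10.4×10⁻⁶ × 2140.0) = 152.8 K.
T = 15.2 + 152.8 = 168.0 °C.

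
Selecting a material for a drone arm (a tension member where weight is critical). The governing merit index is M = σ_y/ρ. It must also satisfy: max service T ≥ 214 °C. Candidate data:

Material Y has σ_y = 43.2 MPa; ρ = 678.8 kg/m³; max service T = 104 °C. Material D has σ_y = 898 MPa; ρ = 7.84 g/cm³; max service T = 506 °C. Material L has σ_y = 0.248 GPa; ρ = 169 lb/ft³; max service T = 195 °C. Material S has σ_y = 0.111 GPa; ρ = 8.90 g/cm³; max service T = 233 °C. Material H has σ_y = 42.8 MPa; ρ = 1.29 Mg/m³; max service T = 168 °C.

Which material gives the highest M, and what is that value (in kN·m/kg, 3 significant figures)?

material D, M = 115 kN·m/kg

Screen on constraints: max service T ≥ 214 °C. Survivors: material D, material S.
After converting to SI:
  material D: σ_y = 898.0 MPa, ρ = 7840 kg/m³
  material S: σ_y = 111.0 MPa, ρ = 8900 kg/m³
  material D: M = 115 kN·m/kg
  material S: M = 12.5 kN·m/kg
Highest index: material D.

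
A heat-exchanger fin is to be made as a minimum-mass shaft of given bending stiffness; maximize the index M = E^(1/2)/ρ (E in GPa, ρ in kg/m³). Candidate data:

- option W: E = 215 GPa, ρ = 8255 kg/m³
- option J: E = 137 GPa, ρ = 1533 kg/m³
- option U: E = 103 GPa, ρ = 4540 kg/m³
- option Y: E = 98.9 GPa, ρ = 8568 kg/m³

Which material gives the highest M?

Per-candidate index values:
  option J: M = 7.64×10⁻³
  option U: M = 2.24×10⁻³
  option W: M = 1.78×10⁻³
  option Y: M = 1.16×10⁻³
The maximum is for option J.

option J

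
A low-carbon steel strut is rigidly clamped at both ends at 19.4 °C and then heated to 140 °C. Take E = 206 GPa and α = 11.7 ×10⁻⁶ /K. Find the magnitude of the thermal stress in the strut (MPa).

ΔT = 120.6 K. Constrained thermal stress σ = E·α·ΔT = 206.0×10³ MPa × 11.7×10⁻⁶ × 120.6 = 291 MPa (compressive).

291 MPa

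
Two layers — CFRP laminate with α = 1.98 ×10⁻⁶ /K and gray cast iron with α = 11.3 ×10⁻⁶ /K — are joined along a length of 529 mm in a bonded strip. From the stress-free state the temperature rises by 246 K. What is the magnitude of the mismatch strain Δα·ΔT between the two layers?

Δα = |1.98 − 11.3|×10⁻⁶/K = 9.32×10⁻⁶/K.
Mismatch strain = Δα·ΔT = 9.32×10⁻⁶ × 246.0 = 2.29×10⁻³.

2.29×10⁻³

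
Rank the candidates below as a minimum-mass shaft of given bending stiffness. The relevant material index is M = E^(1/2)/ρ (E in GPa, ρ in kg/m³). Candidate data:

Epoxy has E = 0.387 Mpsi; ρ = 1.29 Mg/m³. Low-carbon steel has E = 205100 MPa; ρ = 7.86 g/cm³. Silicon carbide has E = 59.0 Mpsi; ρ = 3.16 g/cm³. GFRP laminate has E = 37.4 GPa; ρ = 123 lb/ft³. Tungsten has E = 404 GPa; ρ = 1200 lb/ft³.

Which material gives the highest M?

After converting to SI:
  epoxy: E = 2.668 GPa, ρ = 1290 kg/m³
  low-carbon steel: E = 205.1 GPa, ρ = 7860 kg/m³
  silicon carbide: E = 406.8 GPa, ρ = 3160 kg/m³
  GFRP laminate: E = 37.40 GPa, ρ = 1970 kg/m³
  tungsten: E = 404.0 GPa, ρ = 19220 kg/m³
  silicon carbide: M = 6.38×10⁻³
  GFRP laminate: M = 3.10×10⁻³
  low-carbon steel: M = 1.82×10⁻³
  epoxy: M = 1.27×10⁻³
  tungsten: M = 1.05×10⁻³
Highest index: silicon carbide.

silicon carbide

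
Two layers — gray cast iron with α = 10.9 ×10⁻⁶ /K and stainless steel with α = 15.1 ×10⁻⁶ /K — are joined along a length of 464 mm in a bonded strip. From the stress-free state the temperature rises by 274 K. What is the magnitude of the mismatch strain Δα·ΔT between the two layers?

1.15×10⁻³

Δα = |10.9 − 15.1|×10⁻⁶/K = 4.20×10⁻⁶/K.
Mismatch strain = Δα·ΔT = 4.20×10⁻⁶ × 274.0 = 1.15×10⁻³.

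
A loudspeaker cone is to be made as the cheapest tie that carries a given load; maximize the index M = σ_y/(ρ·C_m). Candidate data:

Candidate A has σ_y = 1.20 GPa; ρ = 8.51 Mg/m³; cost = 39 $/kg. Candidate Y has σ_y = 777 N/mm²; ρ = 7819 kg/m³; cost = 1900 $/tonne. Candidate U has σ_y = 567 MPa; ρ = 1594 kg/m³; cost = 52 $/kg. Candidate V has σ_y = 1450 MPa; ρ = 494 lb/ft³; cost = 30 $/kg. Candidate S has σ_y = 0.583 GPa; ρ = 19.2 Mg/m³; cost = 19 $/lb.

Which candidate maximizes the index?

candidate Y

After converting to SI:
  candidate A: σ_y = 1200 MPa, ρ = 8510 kg/m³, cost = 39.00 $/kg
  candidate Y: σ_y = 777.0 MPa, ρ = 7819 kg/m³, cost = 1.900 $/kg
  candidate U: σ_y = 567.0 MPa, ρ = 1594 kg/m³, cost = 52.00 $/kg
  candidate V: σ_y = 1450 MPa, ρ = 7913 kg/m³, cost = 30.00 $/kg
  candidate S: σ_y = 583.0 MPa, ρ = 19200 kg/m³, cost = 41.89 $/kg
  candidate Y: M = 52.3 kN·m per $
  candidate U: M = 6.84 kN·m per $
  candidate V: M = 6.11 kN·m per $
  candidate A: M = 3.62 kN·m per $
  candidate S: M = 0.725 kN·m per $
Highest index: candidate Y.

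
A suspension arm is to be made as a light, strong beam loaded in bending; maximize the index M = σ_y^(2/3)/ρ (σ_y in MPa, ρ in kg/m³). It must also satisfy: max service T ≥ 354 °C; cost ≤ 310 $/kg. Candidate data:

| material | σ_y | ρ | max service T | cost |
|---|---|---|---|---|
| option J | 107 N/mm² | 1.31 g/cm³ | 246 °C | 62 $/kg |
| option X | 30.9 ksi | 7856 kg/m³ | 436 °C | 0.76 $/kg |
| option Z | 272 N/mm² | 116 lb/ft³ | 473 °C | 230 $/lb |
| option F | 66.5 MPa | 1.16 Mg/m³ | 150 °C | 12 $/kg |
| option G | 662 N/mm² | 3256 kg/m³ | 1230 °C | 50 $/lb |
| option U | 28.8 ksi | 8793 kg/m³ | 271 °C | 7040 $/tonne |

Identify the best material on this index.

option G

Screen on constraints: max service T ≥ 354 °C; cost ≤ 310 $/kg. Survivors: option X, option G.
Normalizing units and computing the index:
  option X: σ_y = 213.0 MPa, ρ = 7856 kg/m³
  option G: σ_y = 662.0 MPa, ρ = 3256 kg/m³
  option G: M = 23.3×10⁻³
  option X: M = 4.54×10⁻³
The maximum is for option G.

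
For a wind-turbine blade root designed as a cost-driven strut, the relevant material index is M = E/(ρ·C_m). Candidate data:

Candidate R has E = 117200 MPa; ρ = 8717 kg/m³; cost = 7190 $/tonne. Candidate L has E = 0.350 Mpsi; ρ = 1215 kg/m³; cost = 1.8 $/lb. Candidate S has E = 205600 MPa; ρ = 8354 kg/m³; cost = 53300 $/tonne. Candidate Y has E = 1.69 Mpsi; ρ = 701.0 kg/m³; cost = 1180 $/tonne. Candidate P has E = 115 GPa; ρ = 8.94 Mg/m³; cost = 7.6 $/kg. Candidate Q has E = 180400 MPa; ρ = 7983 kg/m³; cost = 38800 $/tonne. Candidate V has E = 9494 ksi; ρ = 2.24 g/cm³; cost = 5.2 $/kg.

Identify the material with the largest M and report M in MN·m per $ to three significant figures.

Convert each candidate to consistent units, then evaluate M:
  candidate R: E = 117.2 GPa, ρ = 8717 kg/m³, cost = 7.190 $/kg
  candidate L: E = 2.413 GPa, ρ = 1215 kg/m³, cost = 3.968 $/kg
  candidate S: E = 205.6 GPa, ρ = 8354 kg/m³, cost = 53.30 $/kg
  candidate Y: E = 11.65 GPa, ρ = 701.0 kg/m³, cost = 1.180 $/kg
  candidate P: E = 115.0 GPa, ρ = 8940 kg/m³, cost = 7.600 $/kg
  candidate Q: E = 180.4 GPa, ρ = 7983 kg/m³, cost = 38.80 $/kg
  candidate V: E = 65.46 GPa, ρ = 2240 kg/m³, cost = 5.200 $/kg
  candidate Y: M = 14.1 MN·m per $
  candidate V: M = 5.62 MN·m per $
  candidate R: M = 1.87 MN·m per $
  candidate P: M = 1.69 MN·m per $
  candidate Q: M = 0.582 MN·m per $
  candidate L: M = 0.501 MN·m per $
  candidate S: M = 0.462 MN·m per $
Highest index: candidate Y.

candidate Y, M = 14.1 MN·m per $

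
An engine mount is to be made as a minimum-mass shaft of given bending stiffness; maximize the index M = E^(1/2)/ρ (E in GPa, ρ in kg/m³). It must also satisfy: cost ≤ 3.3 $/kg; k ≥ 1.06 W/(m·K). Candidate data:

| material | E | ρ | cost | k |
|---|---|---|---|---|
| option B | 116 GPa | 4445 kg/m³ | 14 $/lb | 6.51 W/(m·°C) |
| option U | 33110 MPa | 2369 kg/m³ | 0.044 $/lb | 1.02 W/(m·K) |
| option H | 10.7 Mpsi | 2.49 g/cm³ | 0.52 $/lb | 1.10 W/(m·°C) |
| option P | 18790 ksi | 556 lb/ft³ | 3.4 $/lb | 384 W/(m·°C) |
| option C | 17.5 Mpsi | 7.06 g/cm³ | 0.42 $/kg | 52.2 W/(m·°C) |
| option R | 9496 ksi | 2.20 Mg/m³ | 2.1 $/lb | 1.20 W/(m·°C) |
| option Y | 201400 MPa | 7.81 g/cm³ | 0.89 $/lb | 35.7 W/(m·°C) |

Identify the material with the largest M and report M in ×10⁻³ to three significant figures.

option H, M = 3.45×10⁻³

Screen on constraints: cost ≤ 3.3 $/kg; k ≥ 1.06 W/(m·K). Survivors: option H, option C, option Y.
In SI units:
  option H: E = 73.77 GPa, ρ = 2490 kg/m³
  option C: E = 120.7 GPa, ρ = 7060 kg/m³
  option Y: E = 201.4 GPa, ρ = 7810 kg/m³
  option H: M = 3.45×10⁻³
  option Y: M = 1.82×10⁻³
  option C: M = 1.56×10⁻³
The maximum is for option H.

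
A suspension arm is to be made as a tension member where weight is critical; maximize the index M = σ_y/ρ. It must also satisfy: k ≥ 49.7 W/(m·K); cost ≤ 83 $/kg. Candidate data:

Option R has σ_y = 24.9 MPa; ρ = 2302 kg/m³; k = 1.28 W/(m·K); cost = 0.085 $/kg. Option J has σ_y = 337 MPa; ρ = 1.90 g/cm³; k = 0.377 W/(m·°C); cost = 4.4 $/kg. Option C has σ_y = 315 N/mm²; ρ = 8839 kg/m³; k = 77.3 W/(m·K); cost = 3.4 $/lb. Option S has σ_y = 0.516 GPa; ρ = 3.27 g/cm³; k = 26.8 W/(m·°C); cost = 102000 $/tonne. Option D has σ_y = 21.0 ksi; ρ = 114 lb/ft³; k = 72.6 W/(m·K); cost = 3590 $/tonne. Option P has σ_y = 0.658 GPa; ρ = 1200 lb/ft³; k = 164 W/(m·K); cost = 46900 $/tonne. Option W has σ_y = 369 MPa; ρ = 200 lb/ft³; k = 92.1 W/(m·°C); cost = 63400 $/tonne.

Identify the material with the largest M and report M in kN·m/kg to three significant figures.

option W, M = 115 kN·m/kg

Screen on constraints: k ≥ 49.7 W/(m·K); cost ≤ 83 $/kg. Survivors: option C, option D, option P, option W.
Convert each candidate to consistent units, then evaluate M:
  option C: σ_y = 315.0 MPa, ρ = 8839 kg/m³
  option D: σ_y = 144.8 MPa, ρ = 1826 kg/m³
  option P: σ_y = 658.0 MPa, ρ = 19220 kg/m³
  option W: σ_y = 369.0 MPa, ρ = 3204 kg/m³
  option W: M = 115 kN·m/kg
  option D: M = 79.3 kN·m/kg
  option C: M = 35.6 kN·m/kg
  option P: M = 34.2 kN·m/kg
Option W ranks first.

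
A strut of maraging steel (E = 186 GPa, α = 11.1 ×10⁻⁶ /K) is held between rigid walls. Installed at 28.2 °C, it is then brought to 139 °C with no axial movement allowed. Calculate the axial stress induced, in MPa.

229 MPa

ΔT = 110.8 K. Constrained thermal stress σ = E·α·ΔT = 186.0×10³ MPa × 11.1×10⁻⁶ × 110.8 = 229 MPa (compressive).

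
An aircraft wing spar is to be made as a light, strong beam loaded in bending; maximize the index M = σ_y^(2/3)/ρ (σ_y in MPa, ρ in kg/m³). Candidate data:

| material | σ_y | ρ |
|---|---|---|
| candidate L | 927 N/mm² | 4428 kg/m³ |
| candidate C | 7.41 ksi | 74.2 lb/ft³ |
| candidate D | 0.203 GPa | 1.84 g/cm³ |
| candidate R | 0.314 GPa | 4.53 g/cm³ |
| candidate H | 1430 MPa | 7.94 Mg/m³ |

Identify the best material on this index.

candidate L

After converting to SI:
  candidate L: σ_y = 927.0 MPa, ρ = 4428 kg/m³
  candidate C: σ_y = 51.09 MPa, ρ = 1189 kg/m³
  candidate D: σ_y = 203.0 MPa, ρ = 1840 kg/m³
  candidate R: σ_y = 314.0 MPa, ρ = 4530 kg/m³
  candidate H: σ_y = 1430 MPa, ρ = 7940 kg/m³
  candidate L: M = 21.5×10⁻³
  candidate D: M = 18.8×10⁻³
  candidate H: M = 16.0×10⁻³
  candidate C: M = 11.6×10⁻³
  candidate R: M = 10.2×10⁻³
Highest index: candidate L.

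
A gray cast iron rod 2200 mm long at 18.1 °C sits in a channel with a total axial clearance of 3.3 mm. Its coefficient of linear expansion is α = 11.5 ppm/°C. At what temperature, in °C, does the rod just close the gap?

α·L₀·ΔT = 3.3 mm ⇒ ΔT = 3.3 / (11.5×10⁻⁶ × 2200.0) = 130.4 K.
T = 18.1 + 130.4 = 148.5 °C.

149 °C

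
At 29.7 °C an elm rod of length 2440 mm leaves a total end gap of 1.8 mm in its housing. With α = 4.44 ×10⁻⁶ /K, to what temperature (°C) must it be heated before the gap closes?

196 °C

α·L₀·ΔT = 1.8 mm ⇒ ΔT = 1.8 / (4.44×10⁻⁶ × 2440.0) = 166.1 K.
T = 29.7 + 166.1 = 195.8 °C.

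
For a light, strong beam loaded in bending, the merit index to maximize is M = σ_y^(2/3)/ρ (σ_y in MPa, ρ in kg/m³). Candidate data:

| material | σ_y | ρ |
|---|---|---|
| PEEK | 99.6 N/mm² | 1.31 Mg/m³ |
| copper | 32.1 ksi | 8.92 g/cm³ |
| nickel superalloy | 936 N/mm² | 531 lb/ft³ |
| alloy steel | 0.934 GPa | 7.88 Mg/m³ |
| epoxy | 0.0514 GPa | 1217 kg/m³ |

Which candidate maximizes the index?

In SI units:
  PEEK: σ_y = 99.60 MPa, ρ = 1310 kg/m³
  copper: σ_y = 221.3 MPa, ρ = 8920 kg/m³
  nickel superalloy: σ_y = 936.0 MPa, ρ = 8506 kg/m³
  alloy steel: σ_y = 934.0 MPa, ρ = 7880 kg/m³
  epoxy: σ_y = 51.40 MPa, ρ = 1217 kg/m³
  PEEK: M = 16.4×10⁻³
  alloy steel: M = 12.1×10⁻³
  epoxy: M = 11.4×10⁻³
  nickel superalloy: M = 11.2×10⁻³
  copper: M = 4.10×10⁻³
PEEK ranks first.

PEEK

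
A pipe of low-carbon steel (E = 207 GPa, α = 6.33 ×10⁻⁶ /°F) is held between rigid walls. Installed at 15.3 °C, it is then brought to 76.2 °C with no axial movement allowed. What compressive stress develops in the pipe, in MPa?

144 MPa

α = 6.33×10⁻⁶/°F × 9/5 = 11.4×10⁻⁶/K.
ΔT = 60.90 K. Constrained thermal stress σ = E·α·ΔT = 207.0×10³ MPa × 11.4×10⁻⁶ × 60.90 = 144 MPa (compressive).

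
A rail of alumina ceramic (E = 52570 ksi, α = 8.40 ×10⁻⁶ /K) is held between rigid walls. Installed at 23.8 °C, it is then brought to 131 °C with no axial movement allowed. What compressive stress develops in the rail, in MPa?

E = 52570 ksi = 362.5 GPa.
ΔT = 107.2 K. Constrained thermal stress σ = E·α·ΔT = 362.5×10³ MPa × 8.40×10⁻⁶ × 107.2 = 326 MPa (compressive).

326 MPa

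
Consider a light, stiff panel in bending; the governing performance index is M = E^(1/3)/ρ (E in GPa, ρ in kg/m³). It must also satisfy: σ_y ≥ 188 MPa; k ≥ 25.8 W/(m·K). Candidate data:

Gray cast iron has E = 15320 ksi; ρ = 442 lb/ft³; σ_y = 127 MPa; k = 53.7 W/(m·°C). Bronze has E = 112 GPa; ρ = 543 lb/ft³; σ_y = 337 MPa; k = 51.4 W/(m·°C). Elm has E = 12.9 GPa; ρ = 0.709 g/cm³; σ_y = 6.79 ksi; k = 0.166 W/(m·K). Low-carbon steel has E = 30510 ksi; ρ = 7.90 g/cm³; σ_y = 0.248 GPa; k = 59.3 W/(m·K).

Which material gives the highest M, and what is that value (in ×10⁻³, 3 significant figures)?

Screen on constraints: σ_y ≥ 188 MPa; k ≥ 25.8 W/(m·K). Survivors: bronze, low-carbon steel.
Convert each candidate to consistent units, then evaluate M:
  bronze: E = 112.0 GPa, ρ = 8698 kg/m³
  low-carbon steel: E = 210.4 GPa, ρ = 7900 kg/m³
  low-carbon steel: M = 0.753×10⁻³
  bronze: M = 0.554×10⁻³
The maximum is for low-carbon steel.

low-carbon steel, M = 0.753×10⁻³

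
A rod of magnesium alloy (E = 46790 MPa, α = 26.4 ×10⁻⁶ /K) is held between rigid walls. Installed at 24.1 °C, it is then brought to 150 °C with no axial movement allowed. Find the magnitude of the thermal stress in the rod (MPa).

E = 46790 MPa = 46.79 GPa.
ΔT = 125.9 K. Constrained thermal stress σ = E·α·ΔT = 46.79×10³ MPa × 26.4×10⁻⁶ × 125.9 = 156 MPa (compressive).

156 MPa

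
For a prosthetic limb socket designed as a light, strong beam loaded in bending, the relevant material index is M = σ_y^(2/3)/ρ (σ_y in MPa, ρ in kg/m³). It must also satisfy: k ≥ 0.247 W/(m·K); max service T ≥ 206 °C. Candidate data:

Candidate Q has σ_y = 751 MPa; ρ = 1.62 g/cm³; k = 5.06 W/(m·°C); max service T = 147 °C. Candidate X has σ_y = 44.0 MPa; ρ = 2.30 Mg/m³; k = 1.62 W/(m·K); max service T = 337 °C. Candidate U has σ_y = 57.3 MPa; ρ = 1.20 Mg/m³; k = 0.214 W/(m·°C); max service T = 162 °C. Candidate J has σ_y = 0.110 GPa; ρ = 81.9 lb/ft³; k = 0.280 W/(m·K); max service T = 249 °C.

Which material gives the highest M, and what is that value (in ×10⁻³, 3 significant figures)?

Screen on constraints: k ≥ 0.247 W/(m·K); max service T ≥ 206 °C. Survivors: candidate X, candidate J.
Normalizing units and computing the index:
  candidate X: σ_y = 44.00 MPa, ρ = 2300 kg/m³
  candidate J: σ_y = 110.0 MPa, ρ = 1312 kg/m³
  candidate J: M = 17.5×10⁻³
  candidate X: M = 5.42×10⁻³
Candidate J ranks first.

candidate J, M = 17.5×10⁻³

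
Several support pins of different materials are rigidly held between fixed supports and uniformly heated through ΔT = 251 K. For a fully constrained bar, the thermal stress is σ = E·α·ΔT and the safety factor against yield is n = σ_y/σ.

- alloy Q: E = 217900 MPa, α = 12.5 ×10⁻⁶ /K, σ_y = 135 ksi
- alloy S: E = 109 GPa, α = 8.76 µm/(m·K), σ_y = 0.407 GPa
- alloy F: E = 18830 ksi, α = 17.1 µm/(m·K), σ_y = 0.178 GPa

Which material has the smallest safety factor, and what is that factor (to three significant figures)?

alloy F, n = 0.319

In consistent units (E in GPa, α in ×10⁻⁶/K, σ_y in MPa):
  alloy Q: E = 217.9, α = 12.5, σ_y = 930.8 → σ = 684 MPa, n = 1.36
  alloy S: E = 109.0, α = 8.76, σ_y = 407.0 → σ = 240 MPa, n = 1.70
  alloy F: E = 129.8, α = 17.1, σ_y = 178.0 → σ = 557 MPa, n = 0.319
Alloy F has the lowest safety factor, n = 0.319.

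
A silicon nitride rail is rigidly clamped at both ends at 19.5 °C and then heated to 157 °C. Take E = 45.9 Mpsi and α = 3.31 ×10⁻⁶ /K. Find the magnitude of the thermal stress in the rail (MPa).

144 MPa

E = 45.9 Mpsi = 316.5 GPa.
ΔT = 137.5 K. Constrained thermal stress σ = E·α·ΔT = 316.5×10³ MPa × 3.31×10⁻⁶ × 137.5 = 144 MPa (compressive).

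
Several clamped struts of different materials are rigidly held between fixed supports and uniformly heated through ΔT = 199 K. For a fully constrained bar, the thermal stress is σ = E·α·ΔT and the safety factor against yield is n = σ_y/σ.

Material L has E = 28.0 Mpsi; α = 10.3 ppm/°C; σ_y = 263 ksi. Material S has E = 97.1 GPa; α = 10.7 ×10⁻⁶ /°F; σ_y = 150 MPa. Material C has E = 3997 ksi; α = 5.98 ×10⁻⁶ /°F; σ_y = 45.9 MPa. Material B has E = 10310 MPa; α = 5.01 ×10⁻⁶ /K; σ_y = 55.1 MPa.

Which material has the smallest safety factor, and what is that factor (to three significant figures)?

material S, n = 0.403

In consistent units (E in GPa, α in ×10⁻⁶/K, σ_y in MPa):
  material L: E = 193.1, α = 10.3, σ_y = 1813 → σ = 396 MPa, n = 4.58
  material S: E = 97.10, α = 19.3, σ_y = 150.0 → σ = 372 MPa, n = 0.403
  material C: E = 27.56, α = 10.8, σ_y = 45.90 → σ = 59.0 MPa, n = 0.778
  material B: E = 10.31, α = 5.01, σ_y = 55.10 → σ = 10.3 MPa, n = 5.36
The minimum is material S at n = 0.403.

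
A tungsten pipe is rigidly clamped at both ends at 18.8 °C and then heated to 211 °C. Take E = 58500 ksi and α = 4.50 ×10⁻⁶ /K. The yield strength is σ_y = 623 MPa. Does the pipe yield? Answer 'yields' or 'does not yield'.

does not yield

E = 58500 ksi = 403.3 GPa.
ΔT = 192.2 K. Constrained thermal stress σ = E·α·ΔT = 403.3×10³ MPa × 4.50×10⁻⁶ × 192.2 = 349 MPa (compressive).
Compare to σ_y = 623 MPa: σ < σ_y, so it does not yield.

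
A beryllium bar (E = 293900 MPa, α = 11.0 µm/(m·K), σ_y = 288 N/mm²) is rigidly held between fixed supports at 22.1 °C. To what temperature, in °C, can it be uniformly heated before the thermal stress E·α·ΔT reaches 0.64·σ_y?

79.1 °C

E = 293900 MPa = 293.9 GPa.
σ_y = 288 N/mm² = 288.0 MPa.
E·α·ΔT = 184.3 MPa ⇒ ΔT = 184.3 / (293.9×10³ × 11.0×10⁻⁶) = 57.01 K.
T = 22.1 + 57.01 = 79.11 °C.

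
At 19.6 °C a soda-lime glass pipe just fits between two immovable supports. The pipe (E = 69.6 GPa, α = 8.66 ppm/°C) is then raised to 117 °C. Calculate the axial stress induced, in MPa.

58.7 MPa

ΔT = 97.40 K. Constrained thermal stress σ = E·α·ΔT = 69.60×10³ MPa × 8.66×10⁻⁶ × 97.40 = 58.7 MPa (compressive).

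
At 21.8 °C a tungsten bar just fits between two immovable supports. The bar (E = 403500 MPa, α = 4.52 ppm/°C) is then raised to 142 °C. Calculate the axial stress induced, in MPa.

219 MPa

E = 403500 MPa = 403.5 GPa.
ΔT = 120.2 K. Constrained thermal stress σ = E·α·ΔT = 403.5×10³ MPa × 4.52×10⁻⁶ × 120.2 = 219 MPa (compressive).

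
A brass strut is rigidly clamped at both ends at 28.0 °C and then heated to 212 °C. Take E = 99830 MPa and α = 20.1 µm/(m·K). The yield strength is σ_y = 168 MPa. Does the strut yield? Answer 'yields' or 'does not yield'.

E = 99830 MPa = 99.83 GPa.
ΔT = 184.0 K. Constrained thermal stress σ = E·α·ΔT = 99.83×10³ MPa × 20.1×10⁻⁶ × 184.0 = 369 MPa (compressive).
Compare to σ_y = 168 MPa: σ ≥ σ_y, so it yields.

yields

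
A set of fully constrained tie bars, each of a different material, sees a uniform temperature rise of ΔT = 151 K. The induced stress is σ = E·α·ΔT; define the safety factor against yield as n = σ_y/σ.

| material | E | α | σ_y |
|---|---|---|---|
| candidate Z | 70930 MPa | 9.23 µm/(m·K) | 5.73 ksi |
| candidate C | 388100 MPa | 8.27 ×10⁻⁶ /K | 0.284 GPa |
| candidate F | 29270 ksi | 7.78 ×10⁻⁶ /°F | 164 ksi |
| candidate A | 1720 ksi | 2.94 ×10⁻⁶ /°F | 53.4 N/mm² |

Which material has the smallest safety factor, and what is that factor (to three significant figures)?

candidate Z, n = 0.400

With everything in SI (GPa, ×10⁻⁶/K, MPa):
  candidate Z: E = 70.93, α = 9.23, σ_y = 39.51 → σ = 98.9 MPa, n = 0.400
  candidate C: E = 388.1, α = 8.27, σ_y = 284.0 → σ = 485 MPa, n = 0.586
  candidate F: E = 201.8, α = 14.0, σ_y = 1131 → σ = 427 MPa, n = 2.65
  candidate A: E = 11.86, α = 5.29, σ_y = 53.40 → σ = 9.48 MPa, n = 5.64
The minimum is candidate Z at n = 0.400.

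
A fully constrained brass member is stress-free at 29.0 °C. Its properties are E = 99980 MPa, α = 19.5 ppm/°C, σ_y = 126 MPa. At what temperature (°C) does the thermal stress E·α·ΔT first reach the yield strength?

E = 99980 MPa = 99.98 GPa.
E·α·ΔT = 126.0 MPa ⇒ ΔT = 126.0 / (99.98×10³ × 19.5×10⁻⁶) = 64.63 K.
T = 29.0 + 64.63 = 93.63 °C.

93.6 °C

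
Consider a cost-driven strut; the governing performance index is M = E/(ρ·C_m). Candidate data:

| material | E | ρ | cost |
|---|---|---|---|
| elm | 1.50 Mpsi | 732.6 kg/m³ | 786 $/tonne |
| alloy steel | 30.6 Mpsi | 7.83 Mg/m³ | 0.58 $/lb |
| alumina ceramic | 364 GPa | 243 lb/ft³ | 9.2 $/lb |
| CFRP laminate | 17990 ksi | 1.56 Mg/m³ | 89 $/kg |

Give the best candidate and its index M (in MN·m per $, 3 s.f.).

After converting to SI:
  elm: E = 10.34 GPa, ρ = 732.6 kg/m³, cost = 0.7860 $/kg
  alloy steel: E = 211.0 GPa, ρ = 7830 kg/m³, cost = 1.279 $/kg
  alumina ceramic: E = 364.0 GPa, ρ = 3892 kg/m³, cost = 20.28 $/kg
  CFRP laminate: E = 124.0 GPa, ρ = 1560 kg/m³, cost = 89.00 $/kg
  alloy steel: M = 21.1 MN·m per $
  elm: M = 18.0 MN·m per $
  alumina ceramic: M = 4.61 MN·m per $
  CFRP laminate: M = 0.893 MN·m per $
Alloy steel ranks first.

alloy steel, M = 21.1 MN·m per $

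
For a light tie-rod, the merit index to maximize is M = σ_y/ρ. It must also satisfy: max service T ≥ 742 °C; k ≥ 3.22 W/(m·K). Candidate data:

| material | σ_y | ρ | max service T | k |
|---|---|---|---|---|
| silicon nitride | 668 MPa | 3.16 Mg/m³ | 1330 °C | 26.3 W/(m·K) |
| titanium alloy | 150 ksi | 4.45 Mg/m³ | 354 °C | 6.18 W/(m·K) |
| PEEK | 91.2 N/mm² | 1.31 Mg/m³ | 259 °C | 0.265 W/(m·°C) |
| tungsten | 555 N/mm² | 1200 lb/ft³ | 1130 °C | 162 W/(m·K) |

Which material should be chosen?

silicon nitride

Screen on constraints: max service T ≥ 742 °C; k ≥ 3.22 W/(m·K). Survivors: silicon nitride, tungsten.
Putting every candidate on a common basis:
  silicon nitride: σ_y = 668.0 MPa, ρ = 3160 kg/m³
  tungsten: σ_y = 555.0 MPa, ρ = 19220 kg/m³
  silicon nitride: M = 211 kN·m/kg
  tungsten: M = 28.9 kN·m/kg
Silicon nitride has the largest M.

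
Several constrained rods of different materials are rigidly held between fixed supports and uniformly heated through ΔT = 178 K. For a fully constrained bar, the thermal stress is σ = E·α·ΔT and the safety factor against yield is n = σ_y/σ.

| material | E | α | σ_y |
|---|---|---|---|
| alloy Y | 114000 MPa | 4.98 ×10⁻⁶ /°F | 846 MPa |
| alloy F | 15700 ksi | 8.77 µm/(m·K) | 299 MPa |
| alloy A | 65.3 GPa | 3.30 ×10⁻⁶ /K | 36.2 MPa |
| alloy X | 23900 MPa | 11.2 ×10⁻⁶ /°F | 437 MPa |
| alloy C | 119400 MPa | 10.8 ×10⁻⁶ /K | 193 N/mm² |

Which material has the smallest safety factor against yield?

alloy C

With everything in SI (GPa, ×10⁻⁶/K, MPa):
  alloy Y: E = 114.0, α = 8.96, σ_y = 846.0 → σ = 182 MPa, n = 4.65
  alloy F: E = 108.2, α = 8.77, σ_y = 299.0 → σ = 169 MPa, n = 1.77
  alloy A: E = 65.30, α = 3.30, σ_y = 36.20 → σ = 38.4 MPa, n = 0.944
  alloy X: E = 23.90, α = 20.2, σ_y = 437.0 → σ = 85.8 MPa, n = 5.10
  alloy C: E = 119.4, α = 10.8, σ_y = 193.0 → σ = 230 MPa, n = 0.841
The minimum is alloy C at n = 0.841.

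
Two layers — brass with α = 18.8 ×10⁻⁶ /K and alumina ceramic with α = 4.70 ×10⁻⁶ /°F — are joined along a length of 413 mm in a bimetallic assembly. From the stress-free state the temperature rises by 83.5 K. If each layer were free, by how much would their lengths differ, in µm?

357 µm

alumina ceramic: α = 4.70×10⁻⁶/°F × 9/5 = 8.46×10⁻⁶/K.
Δα = |18.8 − 8.46|×10⁻⁶/K = 10.3×10⁻⁶/K.
ΔL_mismatch = Δα·L·ΔT = 10.3×10⁻⁶ × 413.0 mm × 83.5 K = 357 µm.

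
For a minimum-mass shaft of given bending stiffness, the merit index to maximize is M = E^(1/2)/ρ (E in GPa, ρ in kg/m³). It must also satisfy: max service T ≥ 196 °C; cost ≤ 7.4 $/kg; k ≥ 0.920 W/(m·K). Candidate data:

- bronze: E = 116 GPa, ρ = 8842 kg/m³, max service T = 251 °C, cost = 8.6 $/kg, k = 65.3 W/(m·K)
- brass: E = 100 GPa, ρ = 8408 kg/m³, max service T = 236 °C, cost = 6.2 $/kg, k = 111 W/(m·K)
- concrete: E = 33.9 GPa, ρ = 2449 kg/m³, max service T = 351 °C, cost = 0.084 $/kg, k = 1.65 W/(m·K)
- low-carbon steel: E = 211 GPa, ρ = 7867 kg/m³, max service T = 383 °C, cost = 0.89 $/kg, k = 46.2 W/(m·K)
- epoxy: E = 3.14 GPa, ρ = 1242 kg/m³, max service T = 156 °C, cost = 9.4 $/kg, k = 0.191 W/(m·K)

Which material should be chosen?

Screen on constraints: max service T ≥ 196 °C; cost ≤ 7.4 $/kg; k ≥ 0.920 W/(m·K). Survivors: brass, concrete, low-carbon steel.
Evaluate M for each candidate:
  concrete: M = 2.38×10⁻³
  low-carbon steel: M = 1.85×10⁻³
  brass: M = 1.19×10⁻³
Concrete ranks first.

concrete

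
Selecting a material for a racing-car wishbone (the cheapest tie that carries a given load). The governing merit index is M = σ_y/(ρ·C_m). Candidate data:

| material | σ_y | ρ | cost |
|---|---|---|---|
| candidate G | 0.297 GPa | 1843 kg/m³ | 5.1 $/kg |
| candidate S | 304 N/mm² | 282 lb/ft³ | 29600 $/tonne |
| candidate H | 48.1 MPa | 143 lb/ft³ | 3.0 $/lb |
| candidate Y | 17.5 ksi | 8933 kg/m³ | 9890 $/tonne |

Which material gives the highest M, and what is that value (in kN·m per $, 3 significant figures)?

Convert each candidate to consistent units, then evaluate M:
  candidate G: σ_y = 297.0 MPa, ρ = 1843 kg/m³, cost = 5.100 $/kg
  candidate S: σ_y = 304.0 MPa, ρ = 4517 kg/m³, cost = 29.60 $/kg
  candidate H: σ_y = 48.10 MPa, ρ = 2291 kg/m³, cost = 6.614 $/kg
  candidate Y: σ_y = 120.7 MPa, ρ = 8933 kg/m³, cost = 9.890 $/kg
  candidate G: M = 31.6 kN·m per $
  candidate H: M = 3.17 kN·m per $
  candidate S: M = 2.27 kN·m per $
  candidate Y: M = 1.37 kN·m per $
The maximum is for candidate G.

candidate G, M = 31.6 kN·m per $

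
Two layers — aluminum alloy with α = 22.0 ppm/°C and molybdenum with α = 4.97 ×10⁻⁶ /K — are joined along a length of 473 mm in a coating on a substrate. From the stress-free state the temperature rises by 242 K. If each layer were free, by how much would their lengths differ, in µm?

1950 µm

Δα = |22.0 − 4.97|×10⁻⁶/K = 17.0×10⁻⁶/K.
ΔL_mismatch = Δα·L·ΔT = 17.0×10⁻⁶ × 473.0 mm × 242.0 K = 1950 µm.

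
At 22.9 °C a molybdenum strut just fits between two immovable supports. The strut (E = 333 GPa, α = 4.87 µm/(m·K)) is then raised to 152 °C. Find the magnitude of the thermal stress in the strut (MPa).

209 MPa

ΔT = 129.1 K. Constrained thermal stress σ = E·α·ΔT = 333.0×10³ MPa × 4.87×10⁻⁶ × 129.1 = 209 MPa (compressive).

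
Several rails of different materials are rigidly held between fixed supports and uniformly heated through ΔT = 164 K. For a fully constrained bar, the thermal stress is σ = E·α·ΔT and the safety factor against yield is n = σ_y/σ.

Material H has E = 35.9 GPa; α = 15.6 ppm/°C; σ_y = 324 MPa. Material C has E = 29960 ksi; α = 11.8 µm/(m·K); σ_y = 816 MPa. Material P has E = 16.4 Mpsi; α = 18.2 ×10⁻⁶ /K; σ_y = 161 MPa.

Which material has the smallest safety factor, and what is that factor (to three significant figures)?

Converting E to GPa, α to ×10⁻⁶/K, σ_y to MPa, then σ and n for each:
  material H: E = 35.90, α = 15.6, σ_y = 324.0 → σ = 91.8 MPa, n = 3.53
  material C: E = 206.6, α = 11.8, σ_y = 816.0 → σ = 400 MPa, n = 2.04
  material P: E = 113.1, α = 18.2, σ_y = 161.0 → σ = 338 MPa, n = 0.477
Material P has the lowest safety factor, n = 0.477.

material P, n = 0.477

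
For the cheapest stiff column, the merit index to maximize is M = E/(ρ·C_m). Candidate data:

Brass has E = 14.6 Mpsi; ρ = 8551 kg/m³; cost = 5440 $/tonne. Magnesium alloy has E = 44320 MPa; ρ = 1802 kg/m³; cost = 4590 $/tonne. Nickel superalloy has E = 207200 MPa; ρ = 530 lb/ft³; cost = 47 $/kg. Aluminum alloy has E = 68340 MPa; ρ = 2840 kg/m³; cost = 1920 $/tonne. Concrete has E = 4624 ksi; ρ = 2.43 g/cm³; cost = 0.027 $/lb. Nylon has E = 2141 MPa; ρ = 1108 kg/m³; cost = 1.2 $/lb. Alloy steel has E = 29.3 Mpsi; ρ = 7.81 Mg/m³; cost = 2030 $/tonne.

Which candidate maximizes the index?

concrete

In SI units:
  brass: E = 100.7 GPa, ρ = 8551 kg/m³, cost = 5.440 $/kg
  magnesium alloy: E = 44.32 GPa, ρ = 1802 kg/m³, cost = 4.590 $/kg
  nickel superalloy: E = 207.2 GPa, ρ = 8490 kg/m³, cost = 47.00 $/kg
  aluminum alloy: E = 68.34 GPa, ρ = 2840 kg/m³, cost = 1.920 $/kg
  concrete: E = 31.88 GPa, ρ = 2430 kg/m³, cost = 0.05952 $/kg
  nylon: E = 2.141 GPa, ρ = 1108 kg/m³, cost = 2.646 $/kg
  alloy steel: E = 202.0 GPa, ρ = 7810 kg/m³, cost = 2.030 $/kg
  concrete: M = 220 MN·m per $
  alloy steel: M = 12.7 MN·m per $
  aluminum alloy: M = 12.5 MN·m per $
  magnesium alloy: M = 5.36 MN·m per $
  brass: M = 2.16 MN·m per $
  nylon: M = 0.730 MN·m per $
  nickel superalloy: M = 0.519 MN·m per $
Highest index: concrete.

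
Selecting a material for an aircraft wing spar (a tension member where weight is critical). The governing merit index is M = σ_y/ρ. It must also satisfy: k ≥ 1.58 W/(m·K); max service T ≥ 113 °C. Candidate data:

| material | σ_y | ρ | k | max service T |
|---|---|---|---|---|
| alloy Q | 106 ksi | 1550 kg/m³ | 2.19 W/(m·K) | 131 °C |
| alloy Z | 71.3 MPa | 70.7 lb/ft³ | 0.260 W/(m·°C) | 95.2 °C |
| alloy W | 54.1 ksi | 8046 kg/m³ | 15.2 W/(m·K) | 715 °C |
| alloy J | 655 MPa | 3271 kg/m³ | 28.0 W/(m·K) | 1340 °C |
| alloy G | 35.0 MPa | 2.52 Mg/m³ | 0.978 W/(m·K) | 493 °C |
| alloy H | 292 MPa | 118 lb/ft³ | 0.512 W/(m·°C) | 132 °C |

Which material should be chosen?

Screen on constraints: k ≥ 1.58 W/(m·K); max service T ≥ 113 °C. Survivors: alloy Q, alloy W, alloy J.
Putting every candidate on a common basis:
  alloy Q: σ_y = 730.8 MPa, ρ = 1550 kg/m³
  alloy W: σ_y = 373.0 MPa, ρ = 8046 kg/m³
  alloy J: σ_y = 655.0 MPa, ρ = 3271 kg/m³
  alloy Q: M = 472 kN·m/kg
  alloy J: M = 200 kN·m/kg
  alloy W: M = 46.4 kN·m/kg
Highest index: alloy Q.

alloy Q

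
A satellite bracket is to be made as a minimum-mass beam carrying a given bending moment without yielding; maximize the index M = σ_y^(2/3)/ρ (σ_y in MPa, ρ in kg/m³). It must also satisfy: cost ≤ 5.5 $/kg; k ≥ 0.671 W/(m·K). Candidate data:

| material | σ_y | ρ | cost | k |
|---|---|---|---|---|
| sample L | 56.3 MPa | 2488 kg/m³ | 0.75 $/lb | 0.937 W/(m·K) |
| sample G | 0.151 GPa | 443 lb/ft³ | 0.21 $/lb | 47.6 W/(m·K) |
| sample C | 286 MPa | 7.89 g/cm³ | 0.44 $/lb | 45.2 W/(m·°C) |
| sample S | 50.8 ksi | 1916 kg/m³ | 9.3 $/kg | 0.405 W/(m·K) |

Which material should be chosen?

sample L

Screen on constraints: cost ≤ 5.5 $/kg; k ≥ 0.671 W/(m·K). Survivors: sample L, sample G, sample C.
Convert each candidate to consistent units, then evaluate M:
  sample L: σ_y = 56.30 MPa, ρ = 2488 kg/m³
  sample G: σ_y = 151.0 MPa, ρ = 7096 kg/m³
  sample C: σ_y = 286.0 MPa, ρ = 7890 kg/m³
  sample L: M = 5.90×10⁻³
  sample C: M = 5.50×10⁻³
  sample G: M = 4.00×10⁻³
Highest index: sample L.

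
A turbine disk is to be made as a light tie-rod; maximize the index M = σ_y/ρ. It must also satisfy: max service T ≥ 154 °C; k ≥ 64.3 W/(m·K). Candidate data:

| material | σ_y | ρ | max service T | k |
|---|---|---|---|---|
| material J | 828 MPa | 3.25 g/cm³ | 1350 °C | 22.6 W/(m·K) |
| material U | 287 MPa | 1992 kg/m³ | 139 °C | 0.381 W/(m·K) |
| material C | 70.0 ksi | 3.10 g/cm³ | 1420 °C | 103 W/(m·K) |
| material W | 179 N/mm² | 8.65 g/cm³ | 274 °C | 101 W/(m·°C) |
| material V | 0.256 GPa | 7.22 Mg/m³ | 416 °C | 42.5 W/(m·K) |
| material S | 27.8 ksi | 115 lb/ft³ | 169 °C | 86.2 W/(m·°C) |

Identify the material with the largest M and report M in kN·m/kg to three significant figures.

Screen on constraints: max service T ≥ 154 °C; k ≥ 64.3 W/(m·K). Survivors: material C, material W, material S.
Normalizing units and computing the index:
  material C: σ_y = 482.6 MPa, ρ = 3100 kg/m³
  material W: σ_y = 179.0 MPa, ρ = 8650 kg/m³
  material S: σ_y = 191.7 MPa, ρ = 1842 kg/m³
  material C: M = 156 kN·m/kg
  material S: M = 104 kN·m/kg
  material W: M = 20.7 kN·m/kg
Highest index: material C.

material C, M = 156 kN·m/kg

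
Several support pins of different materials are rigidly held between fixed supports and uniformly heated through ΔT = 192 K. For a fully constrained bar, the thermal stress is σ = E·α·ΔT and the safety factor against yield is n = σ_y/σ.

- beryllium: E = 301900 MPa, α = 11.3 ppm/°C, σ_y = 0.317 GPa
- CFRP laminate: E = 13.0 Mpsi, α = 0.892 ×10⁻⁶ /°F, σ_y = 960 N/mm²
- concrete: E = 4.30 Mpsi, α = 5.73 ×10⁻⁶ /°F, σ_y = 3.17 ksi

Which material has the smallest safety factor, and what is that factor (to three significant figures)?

With everything in SI (GPa, ×10⁻⁶/K, MPa):
  beryllium: E = 301.9, α = 11.3, σ_y = 317.0 → σ = 655 MPa, n = 0.484
  CFRP laminate: E = 89.63, α = 1.61, σ_y = 960.0 → σ = 27.6 MPa, n = 34.7
  concrete: E = 29.65, α = 10.3, σ_y = 21.86 → σ = 58.7 MPa, n = 0.372
Smallest n: concrete with n = 0.372.

concrete, n = 0.372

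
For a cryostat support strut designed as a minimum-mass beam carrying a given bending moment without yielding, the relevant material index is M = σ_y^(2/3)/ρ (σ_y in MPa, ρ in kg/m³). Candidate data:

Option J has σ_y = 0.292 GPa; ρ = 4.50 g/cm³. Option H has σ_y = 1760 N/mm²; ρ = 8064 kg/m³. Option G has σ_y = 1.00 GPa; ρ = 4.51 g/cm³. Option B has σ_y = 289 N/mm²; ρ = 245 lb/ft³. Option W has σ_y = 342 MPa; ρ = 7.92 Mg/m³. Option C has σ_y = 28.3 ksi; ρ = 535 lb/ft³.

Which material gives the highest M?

option G

After converting to SI:
  option J: σ_y = 292.0 MPa, ρ = 4500 kg/m³
  option H: σ_y = 1760 MPa, ρ = 8064 kg/m³
  option G: σ_y = 1000 MPa, ρ = 4510 kg/m³
  option B: σ_y = 289.0 MPa, ρ = 3925 kg/m³
  option W: σ_y = 342.0 MPa, ρ = 7920 kg/m³
  option C: σ_y = 195.1 MPa, ρ = 8570 kg/m³
  option G: M = 22.2×10⁻³
  option H: M = 18.1×10⁻³
  option B: M = 11.1×10⁻³
  option J: M = 9.78×10⁻³
  option W: M = 6.17×10⁻³
  option C: M = 3.93×10⁻³
Highest index: option G.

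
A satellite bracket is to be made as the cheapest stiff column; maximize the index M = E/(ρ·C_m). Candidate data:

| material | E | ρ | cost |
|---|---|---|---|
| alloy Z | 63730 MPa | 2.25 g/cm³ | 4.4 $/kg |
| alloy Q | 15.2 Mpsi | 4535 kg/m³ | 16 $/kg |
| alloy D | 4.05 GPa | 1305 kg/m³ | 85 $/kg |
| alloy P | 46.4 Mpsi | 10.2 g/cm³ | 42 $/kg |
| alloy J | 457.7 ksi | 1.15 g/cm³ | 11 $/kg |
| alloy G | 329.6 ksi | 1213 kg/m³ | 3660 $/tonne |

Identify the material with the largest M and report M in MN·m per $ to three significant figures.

alloy Z, M = 6.44 MN·m per $

Putting every candidate on a common basis:
  alloy Z: E = 63.73 GPa, ρ = 2250 kg/m³, cost = 4.400 $/kg
  alloy Q: E = 104.8 GPa, ρ = 4535 kg/m³, cost = 16.00 $/kg
  alloy D: E = 4.050 GPa, ρ = 1305 kg/m³, cost = 85.00 $/kg
  alloy P: E = 319.9 GPa, ρ = 10200 kg/m³, cost = 42.00 $/kg
  alloy J: E = 3.156 GPa, ρ = 1150 kg/m³, cost = 11.00 $/kg
  alloy G: E = 2.273 GPa, ρ = 1213 kg/m³, cost = 3.660 $/kg
  alloy Z: M = 6.44 MN·m per $
  alloy Q: M = 1.44 MN·m per $
  alloy P: M = 0.747 MN·m per $
  alloy G: M = 0.512 MN·m per $
  alloy J: M = 0.249 MN·m per $
  alloy D: M = 0.0365 MN·m per $
Alloy Z ranks first.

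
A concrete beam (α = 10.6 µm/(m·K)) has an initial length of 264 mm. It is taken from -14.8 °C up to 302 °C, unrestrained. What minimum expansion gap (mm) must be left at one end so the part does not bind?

0.887 mm

ΔT = 302 − (-14.8) = 316.8 K.
ΔL = α·L₀·ΔT = 10.6×10⁻⁶ × 264 mm × 316.8 K = 0.887 mm.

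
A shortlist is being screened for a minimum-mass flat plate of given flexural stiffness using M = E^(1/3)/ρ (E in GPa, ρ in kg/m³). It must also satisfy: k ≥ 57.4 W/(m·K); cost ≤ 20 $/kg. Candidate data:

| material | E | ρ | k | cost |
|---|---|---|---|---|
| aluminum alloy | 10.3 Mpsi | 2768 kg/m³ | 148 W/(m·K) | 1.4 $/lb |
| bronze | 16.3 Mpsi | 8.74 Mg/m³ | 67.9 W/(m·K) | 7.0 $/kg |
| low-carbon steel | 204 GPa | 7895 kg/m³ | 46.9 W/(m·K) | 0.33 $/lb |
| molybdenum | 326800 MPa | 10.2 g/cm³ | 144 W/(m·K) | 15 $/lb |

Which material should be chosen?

aluminum alloy

Screen on constraints: k ≥ 57.4 W/(m·K); cost ≤ 20 $/kg. Survivors: aluminum alloy, bronze.
In SI units:
  aluminum alloy: E = 71.02 GPa, ρ = 2768 kg/m³
  bronze: E = 112.4 GPa, ρ = 8740 kg/m³
  aluminum alloy: M = 1.50×10⁻³
  bronze: M = 0.552×10⁻³
Aluminum alloy ranks first.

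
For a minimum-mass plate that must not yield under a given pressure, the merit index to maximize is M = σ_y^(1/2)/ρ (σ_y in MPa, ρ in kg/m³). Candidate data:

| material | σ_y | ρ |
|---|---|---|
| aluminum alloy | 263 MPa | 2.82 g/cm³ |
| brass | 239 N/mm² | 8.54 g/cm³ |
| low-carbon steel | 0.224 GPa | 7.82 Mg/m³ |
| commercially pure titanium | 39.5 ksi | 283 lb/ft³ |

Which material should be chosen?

Convert each candidate to consistent units, then evaluate M:
  aluminum alloy: σ_y = 263.0 MPa, ρ = 2820 kg/m³
  brass: σ_y = 239.0 MPa, ρ = 8540 kg/m³
  low-carbon steel: σ_y = 224.0 MPa, ρ = 7820 kg/m³
  commercially pure titanium: σ_y = 272.3 MPa, ρ = 4533 kg/m³
  aluminum alloy: M = 5.75×10⁻³
  commercially pure titanium: M = 3.64×10⁻³
  low-carbon steel: M = 1.91×10⁻³
  brass: M = 1.81×10⁻³
The maximum is for aluminum alloy.

aluminum alloy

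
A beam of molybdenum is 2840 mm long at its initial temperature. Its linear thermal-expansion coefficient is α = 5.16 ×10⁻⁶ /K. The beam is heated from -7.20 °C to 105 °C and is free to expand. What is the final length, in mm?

ΔT = 105 − (-7.20) = 112.2 K.
ΔL = α·L₀·ΔT = 5.16×10⁻⁶ × 2840 mm × 112.2 K = 1.64 mm.
L = L₀ + ΔL = 2840 + 1.64 = 2841.6 mm.

2841.6 mm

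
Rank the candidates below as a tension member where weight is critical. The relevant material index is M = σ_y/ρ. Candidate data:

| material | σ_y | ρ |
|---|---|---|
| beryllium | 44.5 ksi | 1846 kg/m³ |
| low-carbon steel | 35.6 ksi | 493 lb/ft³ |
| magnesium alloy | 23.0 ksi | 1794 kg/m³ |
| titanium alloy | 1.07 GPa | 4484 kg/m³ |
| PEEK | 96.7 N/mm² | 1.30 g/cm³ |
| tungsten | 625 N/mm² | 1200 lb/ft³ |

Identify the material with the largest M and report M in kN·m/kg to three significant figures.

Convert each candidate to consistent units, then evaluate M:
  beryllium: σ_y = 306.8 MPa, ρ = 1846 kg/m³
  low-carbon steel: σ_y = 245.5 MPa, ρ = 7897 kg/m³
  magnesium alloy: σ_y = 158.6 MPa, ρ = 1794 kg/m³
  titanium alloy: σ_y = 1070 MPa, ρ = 4484 kg/m³
  PEEK: σ_y = 96.70 MPa, ρ = 1300 kg/m³
  tungsten: σ_y = 625.0 MPa, ρ = 19220 kg/m³
  titanium alloy: M = 239 kN·m/kg
  beryllium: M = 166 kN·m/kg
  magnesium alloy: M = 88.4 kN·m/kg
  PEEK: M = 74.4 kN·m/kg
  tungsten: M = 32.5 kN·m/kg
  low-carbon steel: M = 31.1 kN·m/kg
The maximum is for titanium alloy.

titanium alloy, M = 239 kN·m/kg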